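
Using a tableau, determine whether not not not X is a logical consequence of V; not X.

Initial set: {V; not X; not not not not X}.
not not not not X: drop double negation, giving not not X.
× closes — contains both X and not X.
All 1 branch closes.
Every branch closed, so the premises entail the conclusion.

Yes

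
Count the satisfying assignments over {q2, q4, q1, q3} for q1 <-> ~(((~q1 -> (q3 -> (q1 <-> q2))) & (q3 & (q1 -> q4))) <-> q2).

6

Initial set: {(q1 <-> ~(((~q1 -> (q3 -> (q1 <-> q2))) & (q3 & (q1 -> q4))) <-> q2))}.
(q1 <-> ~(((~q1 -> (q3 -> (q1 <-> q2))) & (q3 & (q1 -> q4))) <-> q2)): β-rule — branch into q1, ~(((~q1 -> (q3 -> (q1 <-> q2))) & (q3 & (q1 -> q4))) <-> q2)  //  ~q1, ~~(((~q1 -> (q3 -> (q1 <-> q2))) & (q3 & (q1 -> q4))) <-> q2).
  branch 1 (add q1, ~(((~q1 -> (q3 -> (q1 <-> q2))) & (q3 & (q1 -> q4))) <-> q2)):
    ~(((~q1 -> (q3 -> (q1 <-> q2))) & (q3 & (q1 -> q4))) <-> q2): β-rule — branch into ((~q1 -> (q3 -> (q1 <-> q2))) & (q3 & (q1 -> q4))), ~q2  //  ~((~q1 -> (q3 -> (q1 <-> q2))) & (q3 & (q1 -> q4))), q2.
      branch 1.1 (add ((~q1 -> (q3 -> (q1 <-> q2))) & (q3 & (q1 -> q4))), ~q2):
        ((~q1 -> (q3 -> (q1 <-> q2))) & (q3 & (q1 -> q4))): α-rule — add (~q1 -> (q3 -> (q1 <-> q2))), (q3 & (q1 -> q4)).
        (q3 & (q1 -> q4)): α-rule — add q3, (q1 -> q4).
        (~q1 -> (q3 -> (q1 <-> q2))): β-rule — branch into ~~q1  //  (q3 -> (q1 <-> q2)).
          branch 1.1.1 (add ~~q1):
            (q1 -> q4): β-rule — branch into ~q1  //  q4.
              branch 1.1.1.1 (add ~q1):
                × closes — contains both q1 and ~q1.
              branch 1.1.1.2 (add q4):
                ○ open, literals {q1=true, q2=false, q3=true, q4=true}.
          branch 1.1.2 (add (q3 -> (q1 <-> q2))):
            (q1 -> q4): β-rule — branch into ~q1  //  q4.
              branch 1.1.2.1 (add ~q1):
                × closes — contains both q1 and ~q1.
              branch 1.1.2.2 (add q4):
                (q3 -> (q1 <-> q2)): β-rule — branch into ~q3  //  (q1 <-> q2).
                  branch 1.1.2.2.1 (add ~q3):
                    × closes — contains both q3 and ~q3.
                  branch 1.1.2.2.2 (add (q1 <-> q2)):
                    (q1 <-> q2): β-rule — branch into q1, q2  //  ~q1, ~q2.
                      branch 1.1.2.2.2.1 (add q1, q2):
                        × closes — contains both q2 and ~q2.
                      branch 1.1.2.2.2.2 (add ~q1, ~q2):
                        × closes — contains both q1 and ~q1.
      branch 1.2 (add ~((~q1 -> (q3 -> (q1 <-> q2))) & (q3 & (q1 -> q4))), q2):
        ~((~q1 -> (q3 -> (q1 <-> q2))) & (q3 & (q1 -> q4))): β-rule — branch into ~(~q1 -> (q3 -> (q1 <-> q2)))  //  ~(q3 & (q1 -> q4)).
          branch 1.2.1 (add ~(~q1 -> (q3 -> (q1 <-> q2)))):
            ~(~q1 -> (q3 -> (q1 <-> q2))): α-rule — add ~q1, ~(q3 -> (q1 <-> q2)).
            × closes — contains both q1 and ~q1.
          branch 1.2.2 (add ~(q3 & (q1 -> q4))):
            ~(q3 & (q1 -> q4)): β-rule — branch into ~q3  //  ~(q1 -> q4).
              branch 1.2.2.1 (add ~q3):
                ○ open, literals {q1=true, q2=true, q3=false}.
              branch 1.2.2.2 (add ~(q1 -> q4)):
                ~(q1 -> q4): α-rule — add q1, ~q4.
                ○ open, literals {q1=true, q2=true, q4=false}.
  branch 2 (add ~q1, ~~(((~q1 -> (q3 -> (q1 <-> q2))) & (q3 & (q1 -> q4))) <-> q2)):
    ~~(((~q1 -> (q3 -> (q1 <-> q2))) & (q3 & (q1 -> q4))) <-> q2): β-rule — branch into ((~q1 -> (q3 -> (q1 <-> q2))) & (q3 & (q1 -> q4))), q2  //  ~((~q1 -> (q3 -> (q1 <-> q2))) & (q3 & (q1 -> q4))), ~q2.
      branch 2.1 (add ((~q1 -> (q3 -> (q1 <-> q2))) & (q3 & (q1 -> q4))), q2):
        ((~q1 -> (q3 -> (q1 <-> q2))) & (q3 & (q1 -> q4))): α-rule — add (~q1 -> (q3 -> (q1 <-> q2))), (q3 & (q1 -> q4)).
        (q3 & (q1 -> q4)): α-rule — add q3, (q1 -> q4).
        (~q1 -> (q3 -> (q1 <-> q2))): β-rule — branch into ~~q1  //  (q3 -> (q1 <-> q2)).
          branch 2.1.1 (add ~~q1):
            × closes — contains both q1 and ~q1.
          branch 2.1.2 (add (q3 -> (q1 <-> q2))):
            (q1 -> q4): β-rule — branch into ~q1  //  q4.
              branch 2.1.2.1 (add ~q1):
                (q3 -> (q1 <-> q2)): β-rule — branch into ~q3  //  (q1 <-> q2).
                  branch 2.1.2.1.1 (add ~q3):
                    × closes — contains both q3 and ~q3.
                  branch 2.1.2.1.2 (add (q1 <-> q2)):
                    (q1 <-> q2): β-rule — branch into q1, q2  //  ~q1, ~q2.
                      branch 2.1.2.1.2.1 (add q1, q2):
                        × closes — contains both q1 and ~q1.
                      branch 2.1.2.1.2.2 (add ~q1, ~q2):
                        × closes — contains both q2 and ~q2.
              branch 2.1.2.2 (add q4):
                (q3 -> (q1 <-> q2)): β-rule — branch into ~q3  //  (q1 <-> q2).
                  branch 2.1.2.2.1 (add ~q3):
                    × closes — contains both q3 and ~q3.
                  branch 2.1.2.2.2 (add (q1 <-> q2)):
                    (q1 <-> q2): β-rule — branch into q1, q2  //  ~q1, ~q2.
                      branch 2.1.2.2.2.1 (add q1, q2):
                        × closes — contains both q1 and ~q1.
                      branch 2.1.2.2.2.2 (add ~q1, ~q2):
                        × closes — contains both q2 and ~q2.
      branch 2.2 (add ~((~q1 -> (q3 -> (q1 <-> q2))) & (q3 & (q1 -> q4))), ~q2):
        ~((~q1 -> (q3 -> (q1 <-> q2))) & (q3 & (q1 -> q4))): β-rule — branch into ~(~q1 -> (q3 -> (q1 <-> q2)))  //  ~(q3 & (q1 -> q4)).
          branch 2.2.1 (add ~(~q1 -> (q3 -> (q1 <-> q2)))):
            ~(~q1 -> (q3 -> (q1 <-> q2))): α-rule — add ~q1, ~(q3 -> (q1 <-> q2)).
            ~(q3 -> (q1 <-> q2)): α-rule — add q3, ~(q1 <-> q2).
            ~(q1 <-> q2): β-rule — branch into q1, ~q2  //  ~q1, q2.
              branch 2.2.1.1 (add q1, ~q2):
                × closes — contains both q1 and ~q1.
              branch 2.2.1.2 (add ~q1, q2):
                × closes — contains both q2 and ~q2.
          branch 2.2.2 (add ~(q3 & (q1 -> q4))):
            ~(q3 & (q1 -> q4)): β-rule — branch into ~q3  //  ~(q1 -> q4).
              branch 2.2.2.1 (add ~q3):
                ○ open, literals {q1=false, q2=false, q3=false}.
              branch 2.2.2.2 (add ~(q1 -> q4)):
                ~(q1 -> q4): α-rule — add q1, ~q4.
                × closes — contains both q1 and ~q1.
16 branches closed, 4 open.
Each open branch fixes some atoms; the unmentioned ones are free. Counting distinct full assignments: branch {q1=true, q2=false, q3=true, q4=true} (none free) contributes 1 new; branch {q1=true, q2=true, q3=false} (q4) contributes 2 new; branch {q1=true, q2=true, q4=false} (q3) contributes 1 new; branch {q1=false, q2=false, q3=false} (q4) contributes 2 new. Total: 6.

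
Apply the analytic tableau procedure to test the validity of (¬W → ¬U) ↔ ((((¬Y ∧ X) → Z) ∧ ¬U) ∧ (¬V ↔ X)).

Assume the negation and expand:
Initial set: {¬((¬W → ¬U) ↔ ((((¬Y ∧ X) → Z) ∧ ¬U) ∧ (¬V ↔ X)))}.
¬((¬W → ¬U) ↔ ((((¬Y ∧ X) → Z) ∧ ¬U) ∧ (¬V ↔ X))): β-rule — branch into (¬W → ¬U), ¬((((¬Y ∧ X) → Z) ∧ ¬U) ∧ (¬V ↔ X))  //  ¬(¬W → ¬U), ((((¬Y ∧ X) → Z) ∧ ¬U) ∧ (¬V ↔ X)).
  branch 1 (add (¬W → ¬U), ¬((((¬Y ∧ X) → Z) ∧ ¬U) ∧ (¬V ↔ X))):
    (¬W → ¬U): β-rule — branch into ¬¬W  //  ¬U.
      branch 1.1 (add ¬¬W):
        ¬((((¬Y ∧ X) → Z) ∧ ¬U) ∧ (¬V ↔ X)): β-rule — branch into ¬(((¬Y ∧ X) → Z) ∧ ¬U)  //  ¬(¬V ↔ X).
          branch 1.1.1 (add ¬(((¬Y ∧ X) → Z) ∧ ¬U)):
            ¬(((¬Y ∧ X) → Z) ∧ ¬U): β-rule — branch into ¬((¬Y ∧ X) → Z)  //  ¬¬U.
              branch 1.1.1.1 (add ¬((¬Y ∧ X) → Z)):
                ¬((¬Y ∧ X) → Z): α-rule — add (¬Y ∧ X), ¬Z.
                (¬Y ∧ X): α-rule — add ¬Y, X.
                ○ open, literals {W=T, X=T, Y=F, Z=F}.
              branch 1.1.1.2 (add ¬¬U):
                ○ open, literals {U=T, W=T}.
          branch 1.1.2 (add ¬(¬V ↔ X)):
            ¬(¬V ↔ X): β-rule — branch into ¬V, ¬X  //  ¬¬V, X.
              branch 1.1.2.1 (add ¬V, ¬X):
                ○ open, literals {V=F, W=T, X=F}.
              branch 1.1.2.2 (add ¬¬V, X):
                ○ open, literals {V=T, W=T, X=T}.
      branch 1.2 (add ¬U):
        ¬((((¬Y ∧ X) → Z) ∧ ¬U) ∧ (¬V ↔ X)): β-rule — branch into ¬(((¬Y ∧ X) → Z) ∧ ¬U)  //  ¬(¬V ↔ X).
          branch 1.2.1 (add ¬(((¬Y ∧ X) → Z) ∧ ¬U)):
            ¬(((¬Y ∧ X) → Z) ∧ ¬U): β-rule — branch into ¬((¬Y ∧ X) → Z)  //  ¬¬U.
              branch 1.2.1.1 (add ¬((¬Y ∧ X) → Z)):
                ¬((¬Y ∧ X) → Z): α-rule — add (¬Y ∧ X), ¬Z.
                (¬Y ∧ X): α-rule — add ¬Y, X.
                ○ open, literals {U=F, X=T, Y=F, Z=F}.
              branch 1.2.1.2 (add ¬¬U):
                × closes — contains both U and ¬U.
          branch 1.2.2 (add ¬(¬V ↔ X)):
            ¬(¬V ↔ X): β-rule — branch into ¬V, ¬X  //  ¬¬V, X.
              branch 1.2.2.1 (add ¬V, ¬X):
                ○ open, literals {U=F, V=F, X=F}.
              branch 1.2.2.2 (add ¬¬V, X):
                ○ open, literals {U=F, V=T, X=T}.
  branch 2 (add ¬(¬W → ¬U), ((((¬Y ∧ X) → Z) ∧ ¬U) ∧ (¬V ↔ X))):
    ¬(¬W → ¬U): α-rule — add ¬W, ¬¬U.
    ((((¬Y ∧ X) → Z) ∧ ¬U) ∧ (¬V ↔ X)): α-rule — add (((¬Y ∧ X) → Z) ∧ ¬U), (¬V ↔ X).
    (((¬Y ∧ X) → Z) ∧ ¬U): α-rule — add ((¬Y ∧ X) → Z), ¬U.
    × closes — contains both U and ¬U.
2 branches closed, 7 open.
An open branch gives a countermodel: W=T, X=T, Y=F, Z=F (unmentioned atoms arbitrary); under it the original formula is false.

Not valid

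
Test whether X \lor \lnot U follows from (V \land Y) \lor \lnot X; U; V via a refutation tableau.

No

Initial set: {((V \land Y) \lor \lnot X); U; V; \lnot (X \lor \lnot U)}.
\lnot (X \lor \lnot U): α-rule — add \lnot X, \lnot \lnot U.
((V \land Y) \lor \lnot X): β-rule — branch into (V \land Y)  //  \lnot X.
  branch 1 (add (V \land Y)):
    (V \land Y): α-rule — add V, Y.
    ○ open, literals {U=1, V=1, X=0, Y=1}.
  branch 2 (add \lnot X):
    ○ open, literals {U=1, V=1, X=0}.
0 branches closed, 2 open.
An open branch gives a countermodel: U=1, V=1, X=0, Y=1 (unmentioned atoms arbitrary); the premises hold there but the conclusion fails.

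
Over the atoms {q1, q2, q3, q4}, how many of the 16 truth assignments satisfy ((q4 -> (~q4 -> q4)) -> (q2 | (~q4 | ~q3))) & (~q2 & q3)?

Initial set: {(((q4 -> (~q4 -> q4)) -> (q2 | (~q4 | ~q3))) & (~q2 & q3))}.
(((q4 -> (~q4 -> q4)) -> (q2 | (~q4 | ~q3))) & (~q2 & q3)): α-rule — add ((q4 -> (~q4 -> q4)) -> (q2 | (~q4 | ~q3))), (~q2 & q3).
(~q2 & q3): α-rule — add ~q2, q3.
((q4 -> (~q4 -> q4)) -> (q2 | (~q4 | ~q3))): β-rule — branch into ~(q4 -> (~q4 -> q4))  //  (q2 | (~q4 | ~q3)).
  branch 1 (add ~(q4 -> (~q4 -> q4))):
    ~(q4 -> (~q4 -> q4)): α-rule — add q4, ~(~q4 -> q4).
    ~(~q4 -> q4): α-rule — add ~q4, ~q4.
    × closes — contains both q4 and ~q4.
  branch 2 (add (q2 | (~q4 | ~q3))):
    (q2 | (~q4 | ~q3)): β-rule — branch into q2  //  (~q4 | ~q3).
      branch 2.1 (add q2):
        × closes — contains both q2 and ~q2.
      branch 2.2 (add (~q4 | ~q3)):
        (~q4 | ~q3): β-rule — branch into ~q4  //  ~q3.
          branch 2.2.1 (add ~q4):
            ○ open, literals {q2=F, q3=T, q4=F}.
          branch 2.2.2 (add ~q3):
            × closes — contains both q3 and ~q3.
3 branches closed, 1 open.
Each open branch fixes some atoms; the unmentioned ones are free. Counting distinct full assignments: branch {q2=F, q3=T, q4=F} (q1) contributes 2 new. Total: 2.

2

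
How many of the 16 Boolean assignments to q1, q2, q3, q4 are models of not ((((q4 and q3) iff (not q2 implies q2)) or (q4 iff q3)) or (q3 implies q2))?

Initial set: {not ((((q4 and q3) iff (not q2 implies q2)) or (q4 iff q3)) or (q3 implies q2))}.
not ((((q4 and q3) iff (not q2 implies q2)) or (q4 iff q3)) or (q3 implies q2)): α-rule — add not (((q4 and q3) iff (not q2 implies q2)) or (q4 iff q3)), not (q3 implies q2).
not (((q4 and q3) iff (not q2 implies q2)) or (q4 iff q3)): α-rule — add not ((q4 and q3) iff (not q2 implies q2)), not (q4 iff q3).
not (q3 implies q2): α-rule — add q3, not q2.
not ((q4 and q3) iff (not q2 implies q2)): β-rule — branch into (q4 and q3), not (not q2 implies q2)  //  not (q4 and q3), (not q2 implies q2).
  branch 1 (add (q4 and q3), not (not q2 implies q2)):
    (q4 and q3): α-rule — add q4, q3.
    not (not q2 implies q2): α-rule — add not q2, not q2.
    not (q4 iff q3): β-rule — branch into q4, not q3  //  not q4, q3.
      branch 1.1 (add q4, not q3):
        × closes — contains both q3 and not q3.
      branch 1.2 (add not q4, q3):
        × closes — contains both q4 and not q4.
  branch 2 (add not (q4 and q3), (not q2 implies q2)):
    not (q4 iff q3): β-rule — branch into q4, not q3  //  not q4, q3.
      branch 2.1 (add q4, not q3):
        × closes — contains both q3 and not q3.
      branch 2.2 (add not q4, q3):
        not (q4 and q3): β-rule — branch into not q4  //  not q3.
          branch 2.2.1 (add not q4):
            (not q2 implies q2): β-rule — branch into not not q2  //  q2.
              branch 2.2.1.1 (add not not q2):
                × closes — contains both q2 and not q2.
              branch 2.2.1.2 (add q2):
                × closes — contains both q2 and not q2.
          branch 2.2.2 (add not q3):
            × closes — contains both q3 and not q3.
All 6 branches close.
No open branches: the formula has 0 satisfying assignments.

0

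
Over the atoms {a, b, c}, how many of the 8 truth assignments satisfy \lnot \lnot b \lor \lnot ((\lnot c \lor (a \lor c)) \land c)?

6

Initial set: {(\lnot \lnot b \lor \lnot ((\lnot c \lor (a \lor c)) \land c))}.
(\lnot \lnot b \lor \lnot ((\lnot c \lor (a \lor c)) \land c)): β-rule — branch into \lnot \lnot b  //  \lnot ((\lnot c \lor (a \lor c)) \land c).
  branch 1 (add \lnot \lnot b):
    \lnot \lnot b: drop double negation, giving b.
    ○ open, literals {b=true}.
  branch 2 (add \lnot ((\lnot c \lor (a \lor c)) \land c)):
    \lnot ((\lnot c \lor (a \lor c)) \land c): β-rule — branch into \lnot (\lnot c \lor (a \lor c))  //  \lnot c.
      branch 2.1 (add \lnot (\lnot c \lor (a \lor c))):
        \lnot (\lnot c \lor (a \lor c)): α-rule — add \lnot \lnot c, \lnot (a \lor c).
        \lnot (a \lor c): α-rule — add \lnot a, \lnot c.
        × closes — contains both c and \lnot c.
      branch 2.2 (add \lnot c):
        ○ open, literals {c=false}.
1 branch closed, 2 open.
Each open branch fixes some atoms; the unmentioned ones are free. Counting distinct full assignments: branch {b=true} (a, c) contributes 4 new; branch {c=false} (a, b) contributes 2 new. Total: 6.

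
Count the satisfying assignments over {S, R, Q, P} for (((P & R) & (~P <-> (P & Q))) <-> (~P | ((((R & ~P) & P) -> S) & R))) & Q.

2

Initial set: {((((P & R) & (~P <-> (P & Q))) <-> (~P | ((((R & ~P) & P) -> S) & R))) & Q)}.
((((P & R) & (~P <-> (P & Q))) <-> (~P | ((((R & ~P) & P) -> S) & R))) & Q): α-rule — add (((P & R) & (~P <-> (P & Q))) <-> (~P | ((((R & ~P) & P) -> S) & R))), Q.
(((P & R) & (~P <-> (P & Q))) <-> (~P | ((((R & ~P) & P) -> S) & R))): β-rule — branch into ((P & R) & (~P <-> (P & Q))), (~P | ((((R & ~P) & P) -> S) & R))  //  ~((P & R) & (~P <-> (P & Q))), ~(~P | ((((R & ~P) & P) -> S) & R)).
  branch 1 (add ((P & R) & (~P <-> (P & Q))), (~P | ((((R & ~P) & P) -> S) & R))):
    ((P & R) & (~P <-> (P & Q))): α-rule — add (P & R), (~P <-> (P & Q)).
    (P & R): α-rule — add P, R.
    (~P | ((((R & ~P) & P) -> S) & R)): β-rule — branch into ~P  //  ((((R & ~P) & P) -> S) & R).
      branch 1.1 (add ~P):
        × closes — contains both P and ~P.
      branch 1.2 (add ((((R & ~P) & P) -> S) & R)):
        ((((R & ~P) & P) -> S) & R): α-rule — add (((R & ~P) & P) -> S), R.
        (~P <-> (P & Q)): β-rule — branch into ~P, (P & Q)  //  ~~P, ~(P & Q).
          branch 1.2.1 (add ~P, (P & Q)):
            × closes — contains both P and ~P.
          branch 1.2.2 (add ~~P, ~(P & Q)):
            (((R & ~P) & P) -> S): β-rule — branch into ~((R & ~P) & P)  //  S.
              branch 1.2.2.1 (add ~((R & ~P) & P)):
                ~(P & Q): β-rule — branch into ~P  //  ~Q.
                  branch 1.2.2.1.1 (add ~P):
                    × closes — contains both P and ~P.
                  branch 1.2.2.1.2 (add ~Q):
                    × closes — contains both Q and ~Q.
              branch 1.2.2.2 (add S):
                ~(P & Q): β-rule — branch into ~P  //  ~Q.
                  branch 1.2.2.2.1 (add ~P):
                    × closes — contains both P and ~P.
                  branch 1.2.2.2.2 (add ~Q):
                    × closes — contains both Q and ~Q.
  branch 2 (add ~((P & R) & (~P <-> (P & Q))), ~(~P | ((((R & ~P) & P) -> S) & R))):
    ~(~P | ((((R & ~P) & P) -> S) & R)): α-rule — add ~~P, ~((((R & ~P) & P) -> S) & R).
    ~((P & R) & (~P <-> (P & Q))): β-rule — branch into ~(P & R)  //  ~(~P <-> (P & Q)).
      branch 2.1 (add ~(P & R)):
        ~((((R & ~P) & P) -> S) & R): β-rule — branch into ~(((R & ~P) & P) -> S)  //  ~R.
          branch 2.1.1 (add ~(((R & ~P) & P) -> S)):
            ~(((R & ~P) & P) -> S): α-rule — add ((R & ~P) & P), ~S.
            ((R & ~P) & P): α-rule — add (R & ~P), P.
            (R & ~P): α-rule — add R, ~P.
            × closes — contains both P and ~P.
          branch 2.1.2 (add ~R):
            ~(P & R): β-rule — branch into ~P  //  ~R.
              branch 2.1.2.1 (add ~P):
                × closes — contains both P and ~P.
              branch 2.1.2.2 (add ~R):
                ○ open, literals {P=true, Q=true, R=false}.
      branch 2.2 (add ~(~P <-> (P & Q))):
        ~((((R & ~P) & P) -> S) & R): β-rule — branch into ~(((R & ~P) & P) -> S)  //  ~R.
          branch 2.2.1 (add ~(((R & ~P) & P) -> S)):
            ~(((R & ~P) & P) -> S): α-rule — add ((R & ~P) & P), ~S.
            ((R & ~P) & P): α-rule — add (R & ~P), P.
            (R & ~P): α-rule — add R, ~P.
            × closes — contains both P and ~P.
          branch 2.2.2 (add ~R):
            ~(~P <-> (P & Q)): β-rule — branch into ~P, ~(P & Q)  //  ~~P, (P & Q).
              branch 2.2.2.1 (add ~P, ~(P & Q)):
                × closes — contains both P and ~P.
              branch 2.2.2.2 (add ~~P, (P & Q)):
                (P & Q): α-rule — add P, Q.
                ○ open, literals {P=true, Q=true, R=false}.
10 branches closed, 2 open.
Each open branch fixes some atoms; the unmentioned ones are free. Counting distinct full assignments: branch {P=true, Q=true, R=false} (S) contributes 2 new; branch {P=true, Q=true, R=false} (S) contributes 0 new. Total: 2.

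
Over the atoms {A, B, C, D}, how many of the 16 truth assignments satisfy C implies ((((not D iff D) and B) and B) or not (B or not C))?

Initial set: {(C implies ((((not D iff D) and B) and B) or not (B or not C)))}.
(C implies ((((not D iff D) and B) and B) or not (B or not C))): β-rule — branch into not C  //  ((((not D iff D) and B) and B) or not (B or not C)).
  branch 1 (add not C):
    ○ open, literals {C=false}.
  branch 2 (add ((((not D iff D) and B) and B) or not (B or not C))):
    ((((not D iff D) and B) and B) or not (B or not C)): β-rule — branch into (((not D iff D) and B) and B)  //  not (B or not C).
      branch 2.1 (add (((not D iff D) and B) and B)):
        (((not D iff D) and B) and B): α-rule — add ((not D iff D) and B), B.
        ((not D iff D) and B): α-rule — add (not D iff D), B.
        (not D iff D): β-rule — branch into not D, D  //  not not D, not D.
          branch 2.1.1 (add not D, D):
            × closes — contains both D and not D.
          branch 2.1.2 (add not not D, not D):
            × closes — contains both D and not D.
      branch 2.2 (add not (B or not C)):
        not (B or not C): α-rule — add not B, not not C.
        ○ open, literals {B=false, C=true}.
2 branches closed, 2 open.
Each open branch fixes some atoms; the unmentioned ones are free. Counting distinct full assignments: branch {C=false} (A, B, D) contributes 8 new; branch {B=false, C=true} (A, D) contributes 4 new. Total: 12.

12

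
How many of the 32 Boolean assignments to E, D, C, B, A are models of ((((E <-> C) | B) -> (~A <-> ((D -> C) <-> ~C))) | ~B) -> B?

16

Initial set: {(((((E <-> C) | B) -> (~A <-> ((D -> C) <-> ~C))) | ~B) -> B)}.
(((((E <-> C) | B) -> (~A <-> ((D -> C) <-> ~C))) | ~B) -> B): β-rule — branch into ~((((E <-> C) | B) -> (~A <-> ((D -> C) <-> ~C))) | ~B)  //  B.
  branch 1 (add ~((((E <-> C) | B) -> (~A <-> ((D -> C) <-> ~C))) | ~B)):
    ~((((E <-> C) | B) -> (~A <-> ((D -> C) <-> ~C))) | ~B): α-rule — add ~(((E <-> C) | B) -> (~A <-> ((D -> C) <-> ~C))), ~~B.
    ~(((E <-> C) | B) -> (~A <-> ((D -> C) <-> ~C))): α-rule — add ((E <-> C) | B), ~(~A <-> ((D -> C) <-> ~C)).
    ((E <-> C) | B): β-rule — branch into (E <-> C)  //  B.
      branch 1.1 (add (E <-> C)):
        ~(~A <-> ((D -> C) <-> ~C)): β-rule — branch into ~A, ~((D -> C) <-> ~C)  //  ~~A, ((D -> C) <-> ~C).
          branch 1.1.1 (add ~A, ~((D -> C) <-> ~C)):
            (E <-> C): β-rule — branch into E, C  //  ~E, ~C.
              branch 1.1.1.1 (add E, C):
                ~((D -> C) <-> ~C): β-rule — branch into (D -> C), ~~C  //  ~(D -> C), ~C.
                  branch 1.1.1.1.1 (add (D -> C), ~~C):
                    (D -> C): β-rule — branch into ~D  //  C.
                      branch 1.1.1.1.1.1 (add ~D):
                        ○ open, literals {A=false, B=true, C=true, D=false, E=true}.
                      branch 1.1.1.1.1.2 (add C):
                        ○ open, literals {A=false, B=true, C=true, E=true}.
                  branch 1.1.1.1.2 (add ~(D -> C), ~C):
                    × closes — contains both C and ~C.
              branch 1.1.1.2 (add ~E, ~C):
                ~((D -> C) <-> ~C): β-rule — branch into (D -> C), ~~C  //  ~(D -> C), ~C.
                  branch 1.1.1.2.1 (add (D -> C), ~~C):
                    × closes — contains both C and ~C.
                  branch 1.1.1.2.2 (add ~(D -> C), ~C):
                    ~(D -> C): α-rule — add D, ~C.
                    ○ open, literals {A=false, B=true, C=false, D=true, E=false}.
          branch 1.1.2 (add ~~A, ((D -> C) <-> ~C)):
            (E <-> C): β-rule — branch into E, C  //  ~E, ~C.
              branch 1.1.2.1 (add E, C):
                ((D -> C) <-> ~C): β-rule — branch into (D -> C), ~C  //  ~(D -> C), ~~C.
                  branch 1.1.2.1.1 (add (D -> C), ~C):
                    × closes — contains both C and ~C.
                  branch 1.1.2.1.2 (add ~(D -> C), ~~C):
                    ~(D -> C): α-rule — add D, ~C.
                    × closes — contains both C and ~C.
              branch 1.1.2.2 (add ~E, ~C):
                ((D -> C) <-> ~C): β-rule — branch into (D -> C), ~C  //  ~(D -> C), ~~C.
                  branch 1.1.2.2.1 (add (D -> C), ~C):
                    (D -> C): β-rule — branch into ~D  //  C.
                      branch 1.1.2.2.1.1 (add ~D):
                        ○ open, literals {A=true, B=true, C=false, D=false, E=false}.
                      branch 1.1.2.2.1.2 (add C):
                        × closes — contains both C and ~C.
                  branch 1.1.2.2.2 (add ~(D -> C), ~~C):
                    × closes — contains both C and ~C.
      branch 1.2 (add B):
        ~(~A <-> ((D -> C) <-> ~C)): β-rule — branch into ~A, ~((D -> C) <-> ~C)  //  ~~A, ((D -> C) <-> ~C).
          branch 1.2.1 (add ~A, ~((D -> C) <-> ~C)):
            ~((D -> C) <-> ~C): β-rule — branch into (D -> C), ~~C  //  ~(D -> C), ~C.
              branch 1.2.1.1 (add (D -> C), ~~C):
                (D -> C): β-rule — branch into ~D  //  C.
                  branch 1.2.1.1.1 (add ~D):
                    ○ open, literals {A=false, B=true, C=true, D=false}.
                  branch 1.2.1.1.2 (add C):
                    ○ open, literals {A=false, B=true, C=true}.
              branch 1.2.1.2 (add ~(D -> C), ~C):
                ~(D -> C): α-rule — add D, ~C.
                ○ open, literals {A=false, B=true, C=false, D=true}.
          branch 1.2.2 (add ~~A, ((D -> C) <-> ~C)):
            ((D -> C) <-> ~C): β-rule — branch into (D -> C), ~C  //  ~(D -> C), ~~C.
              branch 1.2.2.1 (add (D -> C), ~C):
                (D -> C): β-rule — branch into ~D  //  C.
                  branch 1.2.2.1.1 (add ~D):
                    ○ open, literals {A=true, B=true, C=false, D=false}.
                  branch 1.2.2.1.2 (add C):
                    × closes — contains both C and ~C.
              branch 1.2.2.2 (add ~(D -> C), ~~C):
                ~(D -> C): α-rule — add D, ~C.
                × closes — contains both C and ~C.
  branch 2 (add B):
    ○ open, literals {B=true}.
8 branches closed, 9 open.
Each open branch fixes some atoms; the unmentioned ones are free. Counting distinct full assignments: branch {A=false, B=true, C=true, D=false, E=true} (none free) contributes 1 new; branch {A=false, B=true, C=true, E=true} (D) contributes 1 new; branch {A=false, B=true, C=false, D=true, E=false} (none free) contributes 1 new; branch {A=true, B=true, C=false, D=false, E=false} (none free) contributes 1 new; branch {A=false, B=true, C=true, D=false} (E) contributes 1 new; branch {A=false, B=true, C=true} (E, D) contributes 1 new; branch {A=false, B=true, C=false, D=true} (E) contributes 1 new; branch {A=true, B=true, C=false, D=false} (E) contributes 1 new; branch {B=true} (E, D, C, A) contributes 8 new. Total: 16.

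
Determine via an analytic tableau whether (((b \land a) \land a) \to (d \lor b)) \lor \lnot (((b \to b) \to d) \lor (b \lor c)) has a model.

Satisfiable

Initial set: {((((b \land a) \land a) \to (d \lor b)) \lor \lnot (((b \to b) \to d) \lor (b \lor c)))}.
((((b \land a) \land a) \to (d \lor b)) \lor \lnot (((b \to b) \to d) \lor (b \lor c))): β-rule — branch into (((b \land a) \land a) \to (d \lor b))  //  \lnot (((b \to b) \to d) \lor (b \lor c)).
  branch 1 (add (((b \land a) \land a) \to (d \lor b))):
    (((b \land a) \land a) \to (d \lor b)): β-rule — branch into \lnot ((b \land a) \land a)  //  (d \lor b).
      branch 1.1 (add \lnot ((b \land a) \land a)):
        \lnot ((b \land a) \land a): β-rule — branch into \lnot (b \land a)  //  \lnot a.
          branch 1.1.1 (add \lnot (b \land a)):
            \lnot (b \land a): β-rule — branch into \lnot b  //  \lnot a.
              branch 1.1.1.1 (add \lnot b):
                ○ open, literals {b=F}.
              branch 1.1.1.2 (add \lnot a):
                ○ open, literals {a=F}.
          branch 1.1.2 (add \lnot a):
            ○ open, literals {a=F}.
      branch 1.2 (add (d \lor b)):
        (d \lor b): β-rule — branch into d  //  b.
          branch 1.2.1 (add d):
            ○ open, literals {d=T}.
          branch 1.2.2 (add b):
            ○ open, literals {b=T}.
  branch 2 (add \lnot (((b \to b) \to d) \lor (b \lor c))):
    \lnot (((b \to b) \to d) \lor (b \lor c)): α-rule — add \lnot ((b \to b) \to d), \lnot (b \lor c).
    \lnot ((b \to b) \to d): α-rule — add (b \to b), \lnot d.
    \lnot (b \lor c): α-rule — add \lnot b, \lnot c.
    (b \to b): β-rule — branch into \lnot b  //  b.
      branch 2.1 (add \lnot b):
        ○ open, literals {b=F, c=F, d=F}.
      branch 2.2 (add b):
        × closes — contains both b and \lnot b.
1 branch closed, 6 open.
An open branch gives a satisfying assignment: b=F.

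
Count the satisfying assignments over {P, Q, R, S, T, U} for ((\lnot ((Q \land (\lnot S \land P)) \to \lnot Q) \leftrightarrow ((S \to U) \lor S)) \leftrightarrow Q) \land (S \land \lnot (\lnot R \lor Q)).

8

Initial set: {(((\lnot ((Q \land (\lnot S \land P)) \to \lnot Q) \leftrightarrow ((S \to U) \lor S)) \leftrightarrow Q) \land (S \land \lnot (\lnot R \lor Q)))}.
(((\lnot ((Q \land (\lnot S \land P)) \to \lnot Q) \leftrightarrow ((S \to U) \lor S)) \leftrightarrow Q) \land (S \land \lnot (\lnot R \lor Q))): α-rule — add ((\lnot ((Q \land (\lnot S \land P)) \to \lnot Q) \leftrightarrow ((S \to U) \lor S)) \leftrightarrow Q), (S \land \lnot (\lnot R \lor Q)).
(S \land \lnot (\lnot R \lor Q)): α-rule — add S, \lnot (\lnot R \lor Q).
\lnot (\lnot R \lor Q): α-rule — add \lnot \lnot R, \lnot Q.
((\lnot ((Q \land (\lnot S \land P)) \to \lnot Q) \leftrightarrow ((S \to U) \lor S)) \leftrightarrow Q): β-rule — branch into (\lnot ((Q \land (\lnot S \land P)) \to \lnot Q) \leftrightarrow ((S \to U) \lor S)), Q  //  \lnot (\lnot ((Q \land (\lnot S \land P)) \to \lnot Q) \leftrightarrow ((S \to U) \lor S)), \lnot Q.
  branch 1 (add (\lnot ((Q \land (\lnot S \land P)) \to \lnot Q) \leftrightarrow ((S \to U) \lor S)), Q):
    × closes — contains both Q and \lnot Q.
  branch 2 (add \lnot (\lnot ((Q \land (\lnot S \land P)) \to \lnot Q) \leftrightarrow ((S \to U) \lor S)), \lnot Q):
    \lnot (\lnot ((Q \land (\lnot S \land P)) \to \lnot Q) \leftrightarrow ((S \to U) \lor S)): β-rule — branch into \lnot ((Q \land (\lnot S \land P)) \to \lnot Q), \lnot ((S \to U) \lor S)  //  \lnot \lnot ((Q \land (\lnot S \land P)) \to \lnot Q), ((S \to U) \lor S).
      branch 2.1 (add \lnot ((Q \land (\lnot S \land P)) \to \lnot Q), \lnot ((S \to U) \lor S)):
        \lnot ((Q \land (\lnot S \land P)) \to \lnot Q): α-rule — add (Q \land (\lnot S \land P)), \lnot \lnot Q.
        × closes — contains both Q and \lnot Q.
      branch 2.2 (add \lnot \lnot ((Q \land (\lnot S \land P)) \to \lnot Q), ((S \to U) \lor S)):
        \lnot \lnot ((Q \land (\lnot S \land P)) \to \lnot Q): β-rule — branch into \lnot (Q \land (\lnot S \land P))  //  \lnot Q.
          branch 2.2.1 (add \lnot (Q \land (\lnot S \land P))):
            ((S \to U) \lor S): β-rule — branch into (S \to U)  //  S.
              branch 2.2.1.1 (add (S \to U)):
                \lnot (Q \land (\lnot S \land P)): β-rule — branch into \lnot Q  //  \lnot (\lnot S \land P).
                  branch 2.2.1.1.1 (add \lnot Q):
                    (S \to U): β-rule — branch into \lnot S  //  U.
                      branch 2.2.1.1.1.1 (add \lnot S):
                        × closes — contains both S and \lnot S.
                      branch 2.2.1.1.1.2 (add U):
                        ○ open, literals {Q=F, R=T, S=T, U=T}.
                  branch 2.2.1.1.2 (add \lnot (\lnot S \land P)):
                    (S \to U): β-rule — branch into \lnot S  //  U.
                      branch 2.2.1.1.2.1 (add \lnot S):
                        × closes — contains both S and \lnot S.
                      branch 2.2.1.1.2.2 (add U):
                        \lnot (\lnot S \land P): β-rule — branch into \lnot \lnot S  //  \lnot P.
                          branch 2.2.1.1.2.2.1 (add \lnot \lnot S):
                            ○ open, literals {Q=F, R=T, S=T, U=T}.
                          branch 2.2.1.1.2.2.2 (add \lnot P):
                            ○ open, literals {P=F, Q=F, R=T, S=T, U=T}.
              branch 2.2.1.2 (add S):
                \lnot (Q \land (\lnot S \land P)): β-rule — branch into \lnot Q  //  \lnot (\lnot S \land P).
                  branch 2.2.1.2.1 (add \lnot Q):
                    ○ open, literals {Q=F, R=T, S=T}.
                  branch 2.2.1.2.2 (add \lnot (\lnot S \land P)):
                    \lnot (\lnot S \land P): β-rule — branch into \lnot \lnot S  //  \lnot P.
                      branch 2.2.1.2.2.1 (add \lnot \lnot S):
                        ○ open, literals {Q=F, R=T, S=T}.
                      branch 2.2.1.2.2.2 (add \lnot P):
                        ○ open, literals {P=F, Q=F, R=T, S=T}.
          branch 2.2.2 (add \lnot Q):
            ((S \to U) \lor S): β-rule — branch into (S \to U)  //  S.
              branch 2.2.2.1 (add (S \to U)):
                (S \to U): β-rule — branch into \lnot S  //  U.
                  branch 2.2.2.1.1 (add \lnot S):
                    × closes — contains both S and \lnot S.
                  branch 2.2.2.1.2 (add U):
                    ○ open, literals {Q=F, R=T, S=T, U=T}.
              branch 2.2.2.2 (add S):
                ○ open, literals {Q=F, R=T, S=T}.
5 branches closed, 8 open.
Each open branch fixes some atoms; the unmentioned ones are free. Counting distinct full assignments: branch {Q=F, R=T, S=T, U=T} (P, T) contributes 4 new; branch {Q=F, R=T, S=T, U=T} (P, T) contributes 0 new; branch {P=F, Q=F, R=T, S=T, U=T} (T) contributes 0 new; branch {Q=F, R=T, S=T} (P, T, U) contributes 4 new; branch {Q=F, R=T, S=T} (P, T, U) contributes 0 new; branch {P=F, Q=F, R=T, S=T} (T, U) contributes 0 new; branch {Q=F, R=T, S=T, U=T} (P, T) contributes 0 new; branch {Q=F, R=T, S=T} (P, T, U) contributes 0 new. Total: 8.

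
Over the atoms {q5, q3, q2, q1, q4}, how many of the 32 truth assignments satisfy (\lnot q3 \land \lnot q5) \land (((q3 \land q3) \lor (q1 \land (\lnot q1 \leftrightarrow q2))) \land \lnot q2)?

Initial set: {T ((\lnot q3 \land \lnot q5) \land (((q3 \land q3) \lor (q1 \land (\lnot q1 \leftrightarrow q2))) \land \lnot q2))}.
T ((\lnot q3 \land \lnot q5) \land (((q3 \land q3) \lor (q1 \land (\lnot q1 \leftrightarrow q2))) \land \lnot q2)): α-rule — add T (\lnot q3 \land \lnot q5), T (((q3 \land q3) \lor (q1 \land (\lnot q1 \leftrightarrow q2))) \land \lnot q2).
T (\lnot q3 \land \lnot q5): α-rule — add T \lnot q3, T \lnot q5.
T (((q3 \land q3) \lor (q1 \land (\lnot q1 \leftrightarrow q2))) \land \lnot q2): α-rule — add T ((q3 \land q3) \lor (q1 \land (\lnot q1 \leftrightarrow q2))), T \lnot q2.
T ((q3 \land q3) \lor (q1 \land (\lnot q1 \leftrightarrow q2))): β-rule — branch into T (q3 \land q3)  //  T (q1 \land (\lnot q1 \leftrightarrow q2)).
  branch 1 (add T (q3 \land q3)):
    T (q3 \land q3): α-rule — add T q3, T q3.
    × closes — contains both q3 and \lnot q3.
  branch 2 (add T (q1 \land (\lnot q1 \leftrightarrow q2))):
    T (q1 \land (\lnot q1 \leftrightarrow q2)): α-rule — add T q1, T (\lnot q1 \leftrightarrow q2).
    T (\lnot q1 \leftrightarrow q2): β-rule — branch into T \lnot q1, T q2  //  F \lnot q1, F q2.
      branch 2.1 (add T \lnot q1, T q2):
        × closes — contains both q1 and \lnot q1.
      branch 2.2 (add F \lnot q1, F q2):
        ○ open, literals {q1=1, q2=0, q3=0, q5=0}.
2 branches closed, 1 open.
Each open branch fixes some atoms; the unmentioned ones are free. Counting distinct full assignments: branch {q1=1, q2=0, q3=0, q5=0} (q4) contributes 2 new. Total: 2.

2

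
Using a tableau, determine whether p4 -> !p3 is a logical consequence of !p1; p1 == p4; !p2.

Yes

Initial set: {!p1; (p1 == p4); !p2; !(p4 -> !p3)}.
!(p4 -> !p3): α-rule — add p4, !!p3.
(p1 == p4): β-rule — branch into p1, p4  //  !p1, !p4.
  branch 1 (add p1, p4):
    × closes — contains both p1 and !p1.
  branch 2 (add !p1, !p4):
    × closes — contains both p4 and !p4.
All 2 branches close.
Every branch closed, so the premises entail the conclusion.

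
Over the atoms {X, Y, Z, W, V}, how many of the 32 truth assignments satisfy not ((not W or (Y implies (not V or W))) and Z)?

16

Initial set: {T not ((not W or (Y implies (not V or W))) and Z)}.
T not ((not W or (Y implies (not V or W))) and Z): β-rule — branch into F (not W or (Y implies (not V or W)))  //  F Z.
  branch 1 (add F (not W or (Y implies (not V or W)))):
    F (not W or (Y implies (not V or W))): α-rule — add F not W, F (Y implies (not V or W)).
    F (Y implies (not V or W)): α-rule — add T Y, F (not V or W).
    F (not V or W): α-rule — add F not V, F W.
    × closes — contains both W and not W.
  branch 2 (add F Z):
    ○ open, literals {Z=0}.
1 branch closed, 1 open.
Each open branch fixes some atoms; the unmentioned ones are free. Counting distinct full assignments: branch {Z=0} (X, Y, W, V) contributes 16 new. Total: 16.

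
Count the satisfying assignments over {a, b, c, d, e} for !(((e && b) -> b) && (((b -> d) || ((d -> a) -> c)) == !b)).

12

Initial set: {!(((e && b) -> b) && (((b -> d) || ((d -> a) -> c)) == !b))}.
!(((e && b) -> b) && (((b -> d) || ((d -> a) -> c)) == !b)): β-rule — branch into !((e && b) -> b)  //  !(((b -> d) || ((d -> a) -> c)) == !b).
  branch 1 (add !((e && b) -> b)):
    !((e && b) -> b): α-rule — add (e && b), !b.
    (e && b): α-rule — add e, b.
    × closes — contains both b and !b.
  branch 2 (add !(((b -> d) || ((d -> a) -> c)) == !b)):
    !(((b -> d) || ((d -> a) -> c)) == !b): β-rule — branch into ((b -> d) || ((d -> a) -> c)), !!b  //  !((b -> d) || ((d -> a) -> c)), !b.
      branch 2.1 (add ((b -> d) || ((d -> a) -> c)), !!b):
        ((b -> d) || ((d -> a) -> c)): β-rule — branch into (b -> d)  //  ((d -> a) -> c).
          branch 2.1.1 (add (b -> d)):
            (b -> d): β-rule — branch into !b  //  d.
              branch 2.1.1.1 (add !b):
                × closes — contains both b and !b.
              branch 2.1.1.2 (add d):
                ○ open, literals {b=T, d=T}.
          branch 2.1.2 (add ((d -> a) -> c)):
            ((d -> a) -> c): β-rule — branch into !(d -> a)  //  c.
              branch 2.1.2.1 (add !(d -> a)):
                !(d -> a): α-rule — add d, !a.
                ○ open, literals {a=F, b=T, d=T}.
              branch 2.1.2.2 (add c):
                ○ open, literals {b=T, c=T}.
      branch 2.2 (add !((b -> d) || ((d -> a) -> c)), !b):
        !((b -> d) || ((d -> a) -> c)): α-rule — add !(b -> d), !((d -> a) -> c).
        !(b -> d): α-rule — add b, !d.
        × closes — contains both b and !b.
3 branches closed, 3 open.
Each open branch fixes some atoms; the unmentioned ones are free. Counting distinct full assignments: branch {b=T, d=T} (a, c, e) contributes 8 new; branch {a=F, b=T, d=T} (c, e) contributes 0 new; branch {b=T, c=T} (a, d, e) contributes 4 new. Total: 12.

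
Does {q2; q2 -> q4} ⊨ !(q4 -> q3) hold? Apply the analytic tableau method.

No

Initial set: {q2; (q2 -> q4); !!(q4 -> q3)}.
(q2 -> q4): β-rule — branch into !q2  //  q4.
  branch 1 (add !q2):
    × closes — contains both q2 and !q2.
  branch 2 (add q4):
    !!(q4 -> q3): β-rule — branch into !q4  //  q3.
      branch 2.1 (add !q4):
        × closes — contains both q4 and !q4.
      branch 2.2 (add q3):
        ○ open, literals {q2=1, q3=1, q4=1}.
2 branches closed, 1 open.
An open branch gives a countermodel: q2=1, q3=1, q4=1 (unmentioned atoms arbitrary); the premises hold there but the conclusion fails.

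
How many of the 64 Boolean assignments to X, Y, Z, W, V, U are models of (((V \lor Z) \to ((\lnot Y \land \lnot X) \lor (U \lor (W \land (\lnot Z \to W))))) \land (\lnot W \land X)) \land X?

10

Initial set: {((((V \lor Z) \to ((\lnot Y \land \lnot X) \lor (U \lor (W \land (\lnot Z \to W))))) \land (\lnot W \land X)) \land X)}.
((((V \lor Z) \to ((\lnot Y \land \lnot X) \lor (U \lor (W \land (\lnot Z \to W))))) \land (\lnot W \land X)) \land X): α-rule — add (((V \lor Z) \to ((\lnot Y \land \lnot X) \lor (U \lor (W \land (\lnot Z \to W))))) \land (\lnot W \land X)), X.
(((V \lor Z) \to ((\lnot Y \land \lnot X) \lor (U \lor (W \land (\lnot Z \to W))))) \land (\lnot W \land X)): α-rule — add ((V \lor Z) \to ((\lnot Y \land \lnot X) \lor (U \lor (W \land (\lnot Z \to W))))), (\lnot W \land X).
(\lnot W \land X): α-rule — add \lnot W, X.
((V \lor Z) \to ((\lnot Y \land \lnot X) \lor (U \lor (W \land (\lnot Z \to W))))): β-rule — branch into \lnot (V \lor Z)  //  ((\lnot Y \land \lnot X) \lor (U \lor (W \land (\lnot Z \to W)))).
  branch 1 (add \lnot (V \lor Z)):
    \lnot (V \lor Z): α-rule — add \lnot V, \lnot Z.
    ○ open, literals {V=0, W=0, X=1, Z=0}.
  branch 2 (add ((\lnot Y \land \lnot X) \lor (U \lor (W \land (\lnot Z \to W))))):
    ((\lnot Y \land \lnot X) \lor (U \lor (W \land (\lnot Z \to W)))): β-rule — branch into (\lnot Y \land \lnot X)  //  (U \lor (W \land (\lnot Z \to W))).
      branch 2.1 (add (\lnot Y \land \lnot X)):
        (\lnot Y \land \lnot X): α-rule — add \lnot Y, \lnot X.
        × closes — contains both X and \lnot X.
      branch 2.2 (add (U \lor (W \land (\lnot Z \to W)))):
        (U \lor (W \land (\lnot Z \to W))): β-rule — branch into U  //  (W \land (\lnot Z \to W)).
          branch 2.2.1 (add U):
            ○ open, literals {U=1, W=0, X=1}.
          branch 2.2.2 (add (W \land (\lnot Z \to W))):
            (W \land (\lnot Z \to W)): α-rule — add W, (\lnot Z \to W).
            × closes — contains both W and \lnot W.
2 branches closed, 2 open.
Each open branch fixes some atoms; the unmentioned ones are free. Counting distinct full assignments: branch {V=0, W=0, X=1, Z=0} (Y, U) contributes 4 new; branch {U=1, W=0, X=1} (Y, Z, V) contributes 6 new. Total: 10.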